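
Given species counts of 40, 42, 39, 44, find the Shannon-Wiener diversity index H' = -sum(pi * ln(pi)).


Total N = 40 + 42 + 39 + 44 = 165
Per-species terms:
  p = 40/165 = 0.242424; ln(p) = -1.417067; p*ln(p) = 0.242424 * (-1.417067) = -0.343531
  p = 42/165 = 0.254545; ln(p) = -1.368278; p*ln(p) = 0.254545 * (-1.368278) = -0.348288
  p = 39/165 = 0.236364; ln(p) = -1.442382; p*ln(p) = 0.236364 * (-1.442382) = -0.340927
  p = 44/165 = 0.266667; ln(p) = -1.321755; p*ln(p) = 0.266667 * (-1.321755) = -0.352468
sum(p*ln(p)) = (-0.343531) + (-0.348288) + (-0.340927) + (-0.352468) = -1.385214
H' = -(-1.385214) = 1.385214 ≈ 1.3852

1.3852


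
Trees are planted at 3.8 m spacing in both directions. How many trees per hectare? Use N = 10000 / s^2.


N = 10000 / 3.8^2 = 10000 / 14.44 = 692.521 ≈ 693 trees/ha

693 trees/ha


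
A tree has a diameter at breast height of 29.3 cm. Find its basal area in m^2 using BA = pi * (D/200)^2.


D/200 = 29.3/200 = 0.1465 m
(D/200)^2 = 0.1465^2 = 0.02146225
BA = 3.141593 * 0.02146225 = 0.0674257 ≈ 0.0674 m^2

0.0674 m^2


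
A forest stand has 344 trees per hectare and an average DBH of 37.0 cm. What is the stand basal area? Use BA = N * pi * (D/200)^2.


(D/200)^2 = (37.0/200)^2 = 0.185^2 = 0.034225
Individual BA = 3.141593 * 0.034225 = 0.107521 m^2
Stand BA = 344 * 0.107521 = 36.9872 ≈ 36.99 m^2/ha

36.99 m^2/ha


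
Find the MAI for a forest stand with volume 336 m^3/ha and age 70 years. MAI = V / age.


MAI = 336 / 70 = 4.80 m^3/ha/yr

4.80 m^3/ha/yr


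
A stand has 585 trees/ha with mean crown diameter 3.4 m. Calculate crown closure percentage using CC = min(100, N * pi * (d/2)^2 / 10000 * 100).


(d/2)^2 = (3.4/2)^2 = 1.7^2 = 2.89
Crown area = 3.141593 * 2.89 = 9.07920 m^2
N * area / 10000 * 100 = 585 * 9.07920 / 10000 * 100 = 53.1133
CC = min(100, 53.1133) = 53.1133 ≈ 53.1%

53.1%


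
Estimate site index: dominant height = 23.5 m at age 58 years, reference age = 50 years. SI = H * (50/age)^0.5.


50/58 = 0.862069
(0.862069)^0.5 = 0.928477
SI = 23.5 * 0.928477 = 21.8192 ≈ 21.8 m

21.8 m


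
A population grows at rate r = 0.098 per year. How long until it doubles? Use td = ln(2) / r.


td = ln(2) / 0.098 = 0.693147 / 0.098 = 7.07293 ≈ 7.1 years

7.1 years


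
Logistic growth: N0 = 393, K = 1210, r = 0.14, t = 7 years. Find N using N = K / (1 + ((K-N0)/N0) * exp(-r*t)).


(K - N0)/N0 = (1210 - 393)/393 = 817/393 = 2.07888
r*t = 0.14 * 7 = 0.98; exp(-0.98) = 0.375311
2.07888 * 0.375311 = 0.780227
1 + 0.780227 = 1.78023
N = 1210 / 1.78023 = 679.687 ≈ 680

680


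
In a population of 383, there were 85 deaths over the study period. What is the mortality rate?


Mortality rate = 85 / 383 = 0.221932 ≈ 0.2219

0.2219


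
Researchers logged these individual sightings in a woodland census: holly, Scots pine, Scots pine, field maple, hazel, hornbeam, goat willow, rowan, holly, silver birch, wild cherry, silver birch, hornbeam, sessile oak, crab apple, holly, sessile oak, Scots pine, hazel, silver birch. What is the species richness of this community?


Total individuals logged = 20
Distinct species (count of individuals): holly (3), Scots pine (3), field maple (1), hazel (2), hornbeam (2), goat willow (1), rowan (1), silver birch (3), wild cherry (1), sessile oak (2), crab apple (1)
Species richness = number of distinct species = 11

11


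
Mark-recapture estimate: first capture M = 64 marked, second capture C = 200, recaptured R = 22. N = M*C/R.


N = M * C / R = 64 * 200 / 22 = 12800 / 22 = 581.82 ≈ 582

582 individuals


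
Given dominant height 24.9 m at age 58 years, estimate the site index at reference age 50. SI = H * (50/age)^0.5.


50/58 = 0.862069
(0.862069)^0.5 = 0.928477
SI = 24.9 * 0.928477 = 23.1191 ≈ 23.1 m

23.1 m


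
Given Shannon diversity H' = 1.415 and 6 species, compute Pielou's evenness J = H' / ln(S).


ln(6) = 1.79176
J = H' / ln(S) = 1.415 / 1.79176 = 0.789726 ≈ 0.7897

0.7897


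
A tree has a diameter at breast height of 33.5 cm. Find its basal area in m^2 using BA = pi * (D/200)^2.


D/200 = 33.5/200 = 0.1675 m
(D/200)^2 = 0.1675^2 = 0.02805625
BA = 3.141593 * 0.02805625 = 0.0881413 ≈ 0.0881 m^2

0.0881 m^2


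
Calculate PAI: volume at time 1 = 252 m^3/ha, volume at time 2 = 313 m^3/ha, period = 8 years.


PAI = (V2 - V1) / period = (313 - 252) / 8 = 61 / 8 = 7.6250 ≈ 7.63 m^3/ha/yr

7.63 m^3/ha/yr


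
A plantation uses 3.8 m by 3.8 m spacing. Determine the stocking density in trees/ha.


N = 10000 / 3.8^2 = 10000 / 14.44 = 692.521 ≈ 693 trees/ha

693 trees/ha


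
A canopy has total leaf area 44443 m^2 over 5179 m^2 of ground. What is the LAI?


LAI = 44443 / 5179 = 8.5814 ≈ 8.58

8.58


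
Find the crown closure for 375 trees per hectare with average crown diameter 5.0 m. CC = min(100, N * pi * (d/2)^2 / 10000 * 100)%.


(d/2)^2 = (5.0/2)^2 = 2.5^2 = 6.25
Crown area = 3.141593 * 6.25 = 19.6350 m^2
N * area / 10000 * 100 = 375 * 19.6350 / 10000 * 100 = 73.6313
CC = min(100, 73.6313) = 73.6313 ≈ 73.6%

73.6%


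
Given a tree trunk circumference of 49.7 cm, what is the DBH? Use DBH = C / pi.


DBH = C / pi = 49.7 / 3.141593 = 15.8200 ≈ 15.82 cm

15.82 cm


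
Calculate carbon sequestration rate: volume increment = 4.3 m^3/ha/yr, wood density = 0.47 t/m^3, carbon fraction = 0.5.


C = 4.3 * 0.47 * 0.5 = 1.0105 ≈ 1.01 t C/ha/yr

1.01 t C/ha/yr


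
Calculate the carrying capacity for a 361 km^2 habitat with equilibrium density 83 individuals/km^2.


K = 83 * 361 = 29963 individuals

29963 individuals


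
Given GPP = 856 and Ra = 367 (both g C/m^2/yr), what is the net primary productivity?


NPP = GPP - Ra = 856 - 367 = 489 g C/m^2/yr

489 g C/m^2/yr


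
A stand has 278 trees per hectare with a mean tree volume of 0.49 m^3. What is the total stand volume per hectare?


V_stand = 278 * 0.49 = 136.22 ≈ 136.2 m^3/ha

136.2 m^3/ha


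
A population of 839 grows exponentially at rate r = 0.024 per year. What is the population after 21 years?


r*t = 0.024 * 21 = 0.504
exp(0.504) = 1.65533
N = 839 * 1.65533 = 1388.82 ≈ 1389

1389


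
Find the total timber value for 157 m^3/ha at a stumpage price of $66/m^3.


Value = 157 * 66 = $10362/ha

$10362/ha


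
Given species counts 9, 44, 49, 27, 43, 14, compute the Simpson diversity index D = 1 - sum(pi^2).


Total N = 9 + 44 + 49 + 27 + 43 + 14 = 186
Per-species terms:
  p = 9/186 = 0.048387; p^2 = 0.048387^2 = 0.002341
  p = 44/186 = 0.236559; p^2 = 0.236559^2 = 0.055960
  p = 49/186 = 0.263441; p^2 = 0.263441^2 = 0.069401
  p = 27/186 = 0.145161; p^2 = 0.145161^2 = 0.021072
  p = 43/186 = 0.231183; p^2 = 0.231183^2 = 0.053446
  p = 14/186 = 0.075269; p^2 = 0.075269^2 = 0.005665
sum(p^2) = 0.002341 + 0.055960 + 0.069401 + 0.021072 + 0.053446 + 0.005665 = 0.207885
D = 1 - 0.207885 = 0.792115 ≈ 0.7921

0.7921


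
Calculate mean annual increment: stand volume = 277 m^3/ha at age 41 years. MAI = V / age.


MAI = 277 / 41 = 6.7561 ≈ 6.76 m^3/ha/yr

6.76 m^3/ha/yr


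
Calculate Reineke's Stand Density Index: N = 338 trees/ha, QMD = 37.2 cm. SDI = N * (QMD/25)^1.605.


QMD/25 = 37.2/25 = 1.488
(1.488)^1.605 = exp(1.605 * ln(1.488)) = exp(1.605 * 0.397433) = exp(0.637880) = 1.89246
SDI = 338 * 1.89246 = 639.651 ≈ 640

640


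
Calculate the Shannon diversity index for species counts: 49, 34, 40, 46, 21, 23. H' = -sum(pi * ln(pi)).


Total N = 49 + 34 + 40 + 46 + 21 + 23 = 213
Per-species terms:
  p = 49/213 = 0.230047; ln(p) = -1.469472; p*ln(p) = 0.230047 * (-1.469472) = -0.338048
  p = 34/213 = 0.159624; ln(p) = -1.834934; p*ln(p) = 0.159624 * (-1.834934) = -0.292900
  p = 40/213 = 0.187793; ln(p) = -1.672415; p*ln(p) = 0.187793 * (-1.672415) = -0.314068
  p = 46/213 = 0.215962; ln(p) = -1.532653; p*ln(p) = 0.215962 * (-1.532653) = -0.330995
  p = 21/213 = 0.098592; ln(p) = -2.316765; p*ln(p) = 0.098592 * (-2.316765) = -0.228414
  p = 23/213 = 0.107981; ln(p) = -2.225800; p*ln(p) = 0.107981 * (-2.225800) = -0.240344
sum(p*ln(p)) = (-0.338048) + (-0.292900) + (-0.314068) + (-0.330995) + (-0.228414) + (-0.240344) = -1.744769
H' = -(-1.744769) = 1.744769 ≈ 1.7448

1.7448


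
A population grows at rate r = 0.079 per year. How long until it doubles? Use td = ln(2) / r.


td = ln(2) / 0.079 = 0.693147 / 0.079 = 8.77401 ≈ 8.8 years

8.8 years


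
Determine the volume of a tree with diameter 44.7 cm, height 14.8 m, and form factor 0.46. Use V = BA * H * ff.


(D/200)^2 = (44.7/200)^2 = 0.2235^2 = 0.04995225
BA = 3.141593 * 0.04995225 = 0.156930 m^2
V = 0.156930 * 14.8 * 0.46 = 1.06838 ≈ 1.068 m^3

1.068 m^3


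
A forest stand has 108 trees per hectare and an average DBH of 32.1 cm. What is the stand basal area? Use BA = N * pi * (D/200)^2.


(D/200)^2 = (32.1/200)^2 = 0.1605^2 = 0.02576025
Individual BA = 3.141593 * 0.02576025 = 0.0809282 m^2
Stand BA = 108 * 0.0809282 = 8.74025 ≈ 8.74 m^2/ha

8.74 m^2/ha


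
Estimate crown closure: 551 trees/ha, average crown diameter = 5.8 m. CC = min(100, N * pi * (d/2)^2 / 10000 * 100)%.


(d/2)^2 = (5.8/2)^2 = 2.9^2 = 8.41
Crown area = 3.141593 * 8.41 = 26.4208 m^2
N * area / 10000 * 100 = 551 * 26.4208 / 10000 * 100 = 145.579
CC = min(100, 145.579) = 100%

100%


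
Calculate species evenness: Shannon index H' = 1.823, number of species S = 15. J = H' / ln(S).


ln(15) = 2.70805
J = H' / ln(S) = 1.823 / 2.70805 = 0.673178 ≈ 0.6732

0.6732


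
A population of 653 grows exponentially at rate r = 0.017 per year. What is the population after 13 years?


r*t = 0.017 * 13 = 0.221
exp(0.221) = 1.24732
N = 653 * 1.24732 = 814.500 ≈ 815

815


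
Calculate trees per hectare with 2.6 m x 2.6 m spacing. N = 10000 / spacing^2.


N = 10000 / 2.6^2 = 10000 / 6.76 = 1479.29 ≈ 1479 trees/ha

1479 trees/ha


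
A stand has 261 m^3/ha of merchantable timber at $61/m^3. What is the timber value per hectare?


Value = 261 * 61 = $15921/ha

$15921/ha


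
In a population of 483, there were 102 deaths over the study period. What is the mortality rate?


Mortality rate = 102 / 483 = 0.211180 ≈ 0.2112

0.2112


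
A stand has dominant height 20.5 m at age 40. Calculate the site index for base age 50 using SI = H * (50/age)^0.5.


50/40 = 1.25000
(1.25000)^0.5 = 1.11803
SI = 20.5 * 1.11803 = 22.9196 ≈ 22.9 m

22.9 m


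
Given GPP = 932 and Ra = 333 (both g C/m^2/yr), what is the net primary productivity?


NPP = GPP - Ra = 932 - 333 = 599 g C/m^2/yr

599 g C/m^2/yr


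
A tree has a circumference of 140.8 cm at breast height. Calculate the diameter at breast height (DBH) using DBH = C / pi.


DBH = C / pi = 140.8 / 3.141593 = 44.8180 ≈ 44.82 cm

44.82 cm


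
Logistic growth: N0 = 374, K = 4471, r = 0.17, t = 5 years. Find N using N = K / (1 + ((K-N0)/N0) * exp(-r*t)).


(K - N0)/N0 = (4471 - 374)/374 = 4097/374 = 10.9545
r*t = 0.17 * 5 = 0.85; exp(-0.85) = 0.427415
10.9545 * 0.427415 = 4.68212
1 + 4.68212 = 5.68212
N = 4471 / 5.68212 = 786.854 ≈ 787

787


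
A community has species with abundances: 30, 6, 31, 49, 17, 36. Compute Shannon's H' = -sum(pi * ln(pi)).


Total N = 30 + 6 + 31 + 49 + 17 + 36 = 169
Per-species terms:
  p = 30/169 = 0.177515; ln(p) = -1.728700; p*ln(p) = 0.177515 * (-1.728700) = -0.306870
  p = 6/169 = 0.035503; ln(p) = -3.338138; p*ln(p) = 0.035503 * (-3.338138) = -0.118514
  p = 31/169 = 0.183432; ln(p) = -1.695911; p*ln(p) = 0.183432 * (-1.695911) = -0.311084
  p = 49/169 = 0.289941; ln(p) = -1.238078; p*ln(p) = 0.289941 * (-1.238078) = -0.358970
  p = 17/169 = 0.100592; ln(p) = -2.296683; p*ln(p) = 0.100592 * (-2.296683) = -0.231028
  p = 36/169 = 0.213018; ln(p) = -1.546379; p*ln(p) = 0.213018 * (-1.546379) = -0.329407
sum(p*ln(p)) = (-0.306870) + (-0.118514) + (-0.311084) + (-0.358970) + (-0.231028) + (-0.329407) = -1.655873
H' = -(-1.655873) = 1.655873 ≈ 1.6559

1.6559


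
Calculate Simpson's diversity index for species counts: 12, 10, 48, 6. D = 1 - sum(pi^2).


Total N = 12 + 10 + 48 + 6 = 76
Per-species terms:
  p = 12/76 = 0.157895; p^2 = 0.157895^2 = 0.024931
  p = 10/76 = 0.131579; p^2 = 0.131579^2 = 0.017313
  p = 48/76 = 0.631579; p^2 = 0.631579^2 = 0.398892
  p = 6/76 = 0.078947; p^2 = 0.078947^2 = 0.006233
sum(p^2) = 0.024931 + 0.017313 + 0.398892 + 0.006233 = 0.447369
D = 1 - 0.447369 = 0.552631 ≈ 0.5526

0.5526


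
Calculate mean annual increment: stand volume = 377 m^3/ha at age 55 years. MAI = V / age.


MAI = 377 / 55 = 6.8545 ≈ 6.85 m^3/ha/yr

6.85 m^3/ha/yr


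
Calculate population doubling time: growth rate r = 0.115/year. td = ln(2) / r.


td = ln(2) / 0.115 = 0.693147 / 0.115 = 6.02737 ≈ 6.0 years

6.0 years


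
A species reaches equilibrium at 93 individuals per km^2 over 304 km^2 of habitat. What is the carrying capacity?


K = 93 * 304 = 28272 individuals

28272 individuals


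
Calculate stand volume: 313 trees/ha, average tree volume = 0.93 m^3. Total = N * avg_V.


V_stand = 313 * 0.93 = 291.09 ≈ 291.1 m^3/ha

291.1 m^3/ha


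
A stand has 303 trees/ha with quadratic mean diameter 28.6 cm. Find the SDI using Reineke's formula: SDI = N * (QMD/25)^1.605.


QMD/25 = 28.6/25 = 1.144
(1.144)^1.605 = exp(1.605 * ln(1.144)) = exp(1.605 * 0.134531) = exp(0.215922) = 1.24101
SDI = 303 * 1.24101 = 376.026 ≈ 376

376


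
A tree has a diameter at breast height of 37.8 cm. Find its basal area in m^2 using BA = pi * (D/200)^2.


D/200 = 37.8/200 = 0.189 m
(D/200)^2 = 0.189^2 = 0.035721
BA = 3.141593 * 0.035721 = 0.112221 ≈ 0.1122 m^2

0.1122 m^2


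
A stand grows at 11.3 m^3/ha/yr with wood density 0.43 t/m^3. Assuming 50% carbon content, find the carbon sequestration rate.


C = 11.3 * 0.43 * 0.5 = 2.4295 ≈ 2.43 t C/ha/yr

2.43 t C/ha/yr


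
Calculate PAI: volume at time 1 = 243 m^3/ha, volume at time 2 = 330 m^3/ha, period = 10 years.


PAI = (V2 - V1) / period = (330 - 243) / 10 = 87 / 10 = 8.70 m^3/ha/yr

8.70 m^3/ha/yr


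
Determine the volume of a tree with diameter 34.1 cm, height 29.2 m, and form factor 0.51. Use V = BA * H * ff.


(D/200)^2 = (34.1/200)^2 = 0.1705^2 = 0.02907025
BA = 3.141593 * 0.02907025 = 0.0913269 m^2
V = 0.0913269 * 29.2 * 0.51 = 1.36004 ≈ 1.360 m^3

1.360 m^3


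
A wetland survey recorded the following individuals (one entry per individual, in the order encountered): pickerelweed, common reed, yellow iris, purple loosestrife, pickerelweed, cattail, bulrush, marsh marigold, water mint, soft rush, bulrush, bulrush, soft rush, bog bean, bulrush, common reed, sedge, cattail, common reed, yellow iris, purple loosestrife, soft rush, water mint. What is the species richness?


Total individuals logged = 23
Distinct species (count of individuals): pickerelweed (2), common reed (3), yellow iris (2), purple loosestrife (2), cattail (2), bulrush (4), marsh marigold (1), water mint (2), soft rush (3), bog bean (1), sedge (1)
Species richness = number of distinct species = 11

11


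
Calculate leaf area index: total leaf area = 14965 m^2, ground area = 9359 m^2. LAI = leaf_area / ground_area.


LAI = 14965 / 9359 = 1.5990 ≈ 1.60

1.60


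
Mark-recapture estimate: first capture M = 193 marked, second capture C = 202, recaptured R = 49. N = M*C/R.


N = M * C / R = 193 * 202 / 49 = 38986 / 49 = 795.63 ≈ 796

796 individuals


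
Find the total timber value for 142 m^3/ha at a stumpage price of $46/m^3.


Value = 142 * 46 = $6532/ha

$6532/ha


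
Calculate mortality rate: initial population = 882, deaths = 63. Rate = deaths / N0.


Mortality rate = 63 / 882 = 0.071429 ≈ 0.0714

0.0714


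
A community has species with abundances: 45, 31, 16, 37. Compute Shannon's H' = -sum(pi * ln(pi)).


Total N = 45 + 31 + 16 + 37 = 129
Per-species terms:
  p = 45/129 = 0.348837; ln(p) = -1.053151; p*ln(p) = 0.348837 * (-1.053151) = -0.367378
  p = 31/129 = 0.240310; ln(p) = -1.425826; p*ln(p) = 0.240310 * (-1.425826) = -0.342640
  p = 16/129 = 0.124031; ln(p) = -2.087224; p*ln(p) = 0.124031 * (-2.087224) = -0.258880
  p = 37/129 = 0.286822; ln(p) = -1.248893; p*ln(p) = 0.286822 * (-1.248893) = -0.358210
sum(p*ln(p)) = (-0.367378) + (-0.342640) + (-0.258880) + (-0.358210) = -1.327108
H' = -(-1.327108) = 1.327108 ≈ 1.3271

1.3271


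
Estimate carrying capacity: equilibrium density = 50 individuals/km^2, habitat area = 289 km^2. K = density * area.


K = 50 * 289 = 14450 individuals

14450 individuals


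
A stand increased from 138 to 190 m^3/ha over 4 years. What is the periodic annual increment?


PAI = (V2 - V1) / period = (190 - 138) / 4 = 52 / 4 = 13.00 m^3/ha/yr

13.00 m^3/ha/yr


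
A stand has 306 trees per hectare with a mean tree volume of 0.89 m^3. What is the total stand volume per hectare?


V_stand = 306 * 0.89 = 272.34 ≈ 272.3 m^3/ha

272.3 m^3/ha


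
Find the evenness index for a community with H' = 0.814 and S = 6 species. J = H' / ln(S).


ln(6) = 1.79176
J = H' / ln(S) = 0.814 / 1.79176 = 0.454302 ≈ 0.4543

0.4543


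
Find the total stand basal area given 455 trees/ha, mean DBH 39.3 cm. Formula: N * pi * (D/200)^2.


(D/200)^2 = (39.3/200)^2 = 0.1965^2 = 0.03861225
Individual BA = 3.141593 * 0.03861225 = 0.121304 m^2
Stand BA = 455 * 0.121304 = 55.1933 ≈ 55.19 m^2/ha

55.19 m^2/ha


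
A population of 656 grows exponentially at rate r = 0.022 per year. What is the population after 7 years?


r*t = 0.022 * 7 = 0.154
exp(0.154) = 1.16649
N = 656 * 1.16649 = 765.217 ≈ 765

765


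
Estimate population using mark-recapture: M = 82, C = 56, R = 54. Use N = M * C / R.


N = M * C / R = 82 * 56 / 54 = 4592 / 54 = 85.04 ≈ 85

85 individuals


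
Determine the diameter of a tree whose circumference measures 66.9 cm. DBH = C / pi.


DBH = C / pi = 66.9 / 3.141593 = 21.2949 ≈ 21.29 cm

21.29 cm


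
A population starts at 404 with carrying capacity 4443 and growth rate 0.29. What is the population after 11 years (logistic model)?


(K - N0)/N0 = (4443 - 404)/404 = 4039/404 = 9.99752
r*t = 0.29 * 11 = 3.19; exp(-3.19) = 0.0411719
9.99752 * 0.0411719 = 0.411617
1 + 0.411617 = 1.41162
N = 4443 / 1.41162 = 3147.45 ≈ 3147

3147


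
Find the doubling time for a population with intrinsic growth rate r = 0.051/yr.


td = ln(2) / 0.051 = 0.693147 / 0.051 = 13.5911 ≈ 13.6 years

13.6 years


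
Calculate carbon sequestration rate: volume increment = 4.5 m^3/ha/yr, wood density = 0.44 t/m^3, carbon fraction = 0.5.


C = 4.5 * 0.44 * 0.5 = 0.99 t C/ha/yr

0.99 t C/ha/yr


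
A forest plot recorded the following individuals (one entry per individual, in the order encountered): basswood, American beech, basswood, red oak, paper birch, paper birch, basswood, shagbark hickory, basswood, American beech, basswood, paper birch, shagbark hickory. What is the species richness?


Total individuals logged = 13
Distinct species (count of individuals): basswood (5), American beech (2), red oak (1), paper birch (3), shagbark hickory (2)
Species richness = number of distinct species = 5

5


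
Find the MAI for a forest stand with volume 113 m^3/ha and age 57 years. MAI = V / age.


MAI = 113 / 57 = 1.9825 ≈ 1.98 m^3/ha/yr

1.98 m^3/ha/yr


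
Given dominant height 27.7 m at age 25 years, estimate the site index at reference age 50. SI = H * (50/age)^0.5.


50/25 = 2.00000
(2.00000)^0.5 = 1.41421
SI = 27.7 * 1.41421 = 39.1736 ≈ 39.2 m

39.2 m


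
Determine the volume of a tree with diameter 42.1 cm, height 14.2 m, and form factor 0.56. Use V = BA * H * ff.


(D/200)^2 = (42.1/200)^2 = 0.2105^2 = 0.04431025
BA = 3.141593 * 0.04431025 = 0.139205 m^2
V = 0.139205 * 14.2 * 0.56 = 1.10696 ≈ 1.107 m^3

1.107 m^3


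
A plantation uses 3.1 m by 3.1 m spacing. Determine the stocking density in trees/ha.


N = 10000 / 3.1^2 = 10000 / 9.61 = 1040.58 ≈ 1041 trees/ha

1041 trees/ha


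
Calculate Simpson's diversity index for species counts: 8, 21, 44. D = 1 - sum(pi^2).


Total N = 8 + 21 + 44 = 73
Per-species terms:
  p = 8/73 = 0.109589; p^2 = 0.109589^2 = 0.012010
  p = 21/73 = 0.287671; p^2 = 0.287671^2 = 0.082755
  p = 44/73 = 0.602740; p^2 = 0.602740^2 = 0.363296
sum(p^2) = 0.012010 + 0.082755 + 0.363296 = 0.458061
D = 1 - 0.458061 = 0.541939 ≈ 0.5419

0.5419


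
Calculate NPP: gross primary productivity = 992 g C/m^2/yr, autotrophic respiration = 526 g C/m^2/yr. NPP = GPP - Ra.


NPP = GPP - Ra = 992 - 526 = 466 g C/m^2/yr

466 g C/m^2/yr


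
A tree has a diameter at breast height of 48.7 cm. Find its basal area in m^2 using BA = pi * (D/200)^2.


D/200 = 48.7/200 = 0.2435 m
(D/200)^2 = 0.2435^2 = 0.05929225
BA = 3.141593 * 0.05929225 = 0.186272 ≈ 0.1863 m^2

0.1863 m^2


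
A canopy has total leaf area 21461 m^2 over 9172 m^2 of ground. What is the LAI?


LAI = 21461 / 9172 = 2.3398 ≈ 2.34

2.34


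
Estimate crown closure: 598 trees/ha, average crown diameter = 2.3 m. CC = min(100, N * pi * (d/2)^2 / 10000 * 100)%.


(d/2)^2 = (2.3/2)^2 = 1.15^2 = 1.3225
Crown area = 3.141593 * 1.3225 = 4.15476 m^2
N * area / 10000 * 100 = 598 * 4.15476 / 10000 * 100 = 24.8455
CC = min(100, 24.8455) = 24.8455 ≈ 24.8%

24.8%


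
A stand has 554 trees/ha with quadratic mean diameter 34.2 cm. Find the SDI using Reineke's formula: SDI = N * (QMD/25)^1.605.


QMD/25 = 34.2/25 = 1.368
(1.368)^1.605 = exp(1.605 * ln(1.368)) = exp(1.605 * 0.313350) = exp(0.502927) = 1.65355
SDI = 554 * 1.65355 = 916.067 ≈ 916

916


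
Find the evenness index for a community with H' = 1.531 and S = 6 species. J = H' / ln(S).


ln(6) = 1.79176
J = H' / ln(S) = 1.531 / 1.79176 = 0.854467 ≈ 0.8545

0.8545


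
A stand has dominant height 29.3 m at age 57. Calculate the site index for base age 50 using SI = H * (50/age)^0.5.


50/57 = 0.877193
(0.877193)^0.5 = 0.936586
SI = 29.3 * 0.936586 = 27.4420 ≈ 27.4 m

27.4 m


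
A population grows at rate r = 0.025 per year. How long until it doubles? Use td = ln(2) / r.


td = ln(2) / 0.025 = 0.693147 / 0.025 = 27.7259 ≈ 27.7 years

27.7 years


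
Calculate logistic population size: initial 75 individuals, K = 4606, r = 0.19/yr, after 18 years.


(K - N0)/N0 = (4606 - 75)/75 = 4531/75 = 60.4133
r*t = 0.19 * 18 = 3.42; exp(-3.42) = 0.0327124
60.4133 * 0.0327124 = 1.97626
1 + 1.97626 = 2.97626
N = 4606 / 2.97626 = 1547.58 ≈ 1548

1548


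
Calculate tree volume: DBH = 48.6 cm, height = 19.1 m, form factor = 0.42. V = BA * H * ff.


(D/200)^2 = (48.6/200)^2 = 0.243^2 = 0.059049
BA = 3.141593 * 0.059049 = 0.185508 m^2
V = 0.185508 * 19.1 * 0.42 = 1.48815 ≈ 1.488 m^3

1.488 m^3


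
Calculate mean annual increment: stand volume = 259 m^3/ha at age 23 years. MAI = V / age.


MAI = 259 / 23 = 11.2609 ≈ 11.26 m^3/ha/yr

11.26 m^3/ha/yr


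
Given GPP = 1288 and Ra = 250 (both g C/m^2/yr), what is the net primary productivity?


NPP = GPP - Ra = 1288 - 250 = 1038 g C/m^2/yr

1038 g C/m^2/yr


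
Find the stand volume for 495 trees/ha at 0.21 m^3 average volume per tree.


V_stand = 495 * 0.21 = 103.95 ≈ 104.0 m^3/ha

104.0 m^3/ha


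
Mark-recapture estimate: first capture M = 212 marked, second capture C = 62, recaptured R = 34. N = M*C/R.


N = M * C / R = 212 * 62 / 34 = 13144 / 34 = 386.59 ≈ 387

387 individuals


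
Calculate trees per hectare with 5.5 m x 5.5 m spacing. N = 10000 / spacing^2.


N = 10000 / 5.5^2 = 10000 / 30.25 = 330.579 ≈ 331 trees/ha

331 trees/ha


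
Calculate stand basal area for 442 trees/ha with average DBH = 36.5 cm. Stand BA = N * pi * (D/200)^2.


(D/200)^2 = (36.5/200)^2 = 0.1825^2 = 0.03330625
Individual BA = 3.141593 * 0.03330625 = 0.104635 m^2
Stand BA = 442 * 0.104635 = 46.2487 ≈ 46.25 m^2/ha

46.25 m^2/ha


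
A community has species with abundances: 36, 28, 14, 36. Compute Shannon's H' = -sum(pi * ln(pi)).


Total N = 36 + 28 + 14 + 36 = 114
Per-species terms:
  p = 36/114 = 0.315789; ln(p) = -1.152681; p*ln(p) = 0.315789 * (-1.152681) = -0.364004
  p = 28/114 = 0.245614; ln(p) = -1.403994; p*ln(p) = 0.245614 * (-1.403994) = -0.344841
  p = 14/114 = 0.122807; ln(p) = -2.097141; p*ln(p) = 0.122807 * (-2.097141) = -0.257544
  p = 36/114 = 0.315789; ln(p) = -1.152681; p*ln(p) = 0.315789 * (-1.152681) = -0.364004
sum(p*ln(p)) = (-0.364004) + (-0.344841) + (-0.257544) + (-0.364004) = -1.330393
H' = -(-1.330393) = 1.330393 ≈ 1.3304

1.3304


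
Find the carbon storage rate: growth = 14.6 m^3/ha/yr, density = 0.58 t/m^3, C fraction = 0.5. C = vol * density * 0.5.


C = 14.6 * 0.58 * 0.5 = 4.234 ≈ 4.23 t C/ha/yr

4.23 t C/ha/yr


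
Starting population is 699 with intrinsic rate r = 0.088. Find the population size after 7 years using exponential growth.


r*t = 0.088 * 7 = 0.616
exp(0.616) = 1.85151
N = 699 * 1.85151 = 1294.21 ≈ 1294

1294


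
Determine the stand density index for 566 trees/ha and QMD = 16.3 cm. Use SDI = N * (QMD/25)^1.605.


QMD/25 = 16.3/25 = 0.652
(0.652)^1.605 = exp(1.605 * ln(0.652)) = exp(1.605 * (-0.427711)) = exp(-0.686476) = 0.503347
SDI = 566 * 0.503347 = 284.894 ≈ 285

285


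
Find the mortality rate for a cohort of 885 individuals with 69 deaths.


Mortality rate = 69 / 885 = 0.077966 ≈ 0.0780

0.0780


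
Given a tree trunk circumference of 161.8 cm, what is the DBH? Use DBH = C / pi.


DBH = C / pi = 161.8 / 3.141593 = 51.5025 ≈ 51.50 cm

51.50 cm


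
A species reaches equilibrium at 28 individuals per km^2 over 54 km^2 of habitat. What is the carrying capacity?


K = 28 * 54 = 1512 individuals

1512 individuals


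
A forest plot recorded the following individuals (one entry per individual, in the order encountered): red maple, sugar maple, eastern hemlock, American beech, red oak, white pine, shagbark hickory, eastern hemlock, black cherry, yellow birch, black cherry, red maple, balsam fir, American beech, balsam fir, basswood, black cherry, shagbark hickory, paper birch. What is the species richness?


Total individuals logged = 19
Distinct species (count of individuals): red maple (2), sugar maple (1), eastern hemlock (2), American beech (2), red oak (1), white pine (1), shagbark hickory (2), black cherry (3), yellow birch (1), balsam fir (2), basswood (1), paper birch (1)
Species richness = number of distinct species = 12

12


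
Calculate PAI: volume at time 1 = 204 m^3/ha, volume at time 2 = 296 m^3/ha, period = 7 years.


PAI = (V2 - V1) / period = (296 - 204) / 7 = 92 / 7 = 13.1429 ≈ 13.14 m^3/ha/yr

13.14 m^3/ha/yr


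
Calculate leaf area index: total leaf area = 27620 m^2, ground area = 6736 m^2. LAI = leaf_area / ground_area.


LAI = 27620 / 6736 = 4.1004 ≈ 4.10

4.10


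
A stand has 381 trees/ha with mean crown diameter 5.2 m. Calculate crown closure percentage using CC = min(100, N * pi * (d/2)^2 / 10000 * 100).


(d/2)^2 = (5.2/2)^2 = 2.6^2 = 6.76
Crown area = 3.141593 * 6.76 = 21.2372 m^2
N * area / 10000 * 100 = 381 * 21.2372 / 10000 * 100 = 80.9137
CC = min(100, 80.9137) = 80.9137 ≈ 80.9%

80.9%


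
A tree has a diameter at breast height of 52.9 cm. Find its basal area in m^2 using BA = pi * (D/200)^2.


D/200 = 52.9/200 = 0.2645 m
(D/200)^2 = 0.2645^2 = 0.06996025
BA = 3.141593 * 0.06996025 = 0.219787 ≈ 0.2198 m^2

0.2198 m^2


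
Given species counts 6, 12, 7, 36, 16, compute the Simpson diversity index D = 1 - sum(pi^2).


Total N = 6 + 12 + 7 + 36 + 16 = 77
Per-species terms:
  p = 6/77 = 0.077922; p^2 = 0.077922^2 = 0.006072
  p = 12/77 = 0.155844; p^2 = 0.155844^2 = 0.024287
  p = 7/77 = 0.090909; p^2 = 0.090909^2 = 0.008264
  p = 36/77 = 0.467532; p^2 = 0.467532^2 = 0.218586
  p = 16/77 = 0.207792; p^2 = 0.207792^2 = 0.043178
sum(p^2) = 0.006072 + 0.024287 + 0.008264 + 0.218586 + 0.043178 = 0.300387
D = 1 - 0.300387 = 0.699613 ≈ 0.6996

0.6996


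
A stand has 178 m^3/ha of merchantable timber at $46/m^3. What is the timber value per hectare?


Value = 178 * 46 = $8188/ha

$8188/ha


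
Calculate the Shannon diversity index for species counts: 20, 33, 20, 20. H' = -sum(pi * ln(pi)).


Total N = 20 + 33 + 20 + 20 = 93
Per-species terms:
  p = 20/93 = 0.215054; ln(p) = -1.536866; p*ln(p) = 0.215054 * (-1.536866) = -0.330509
  p = 33/93 = 0.354839; ln(p) = -1.036091; p*ln(p) = 0.354839 * (-1.036091) = -0.367645
  p = 20/93 = 0.215054; ln(p) = -1.536866; p*ln(p) = 0.215054 * (-1.536866) = -0.330509
  p = 20/93 = 0.215054; ln(p) = -1.536866; p*ln(p) = 0.215054 * (-1.536866) = -0.330509
sum(p*ln(p)) = (-0.330509) + (-0.367645) + (-0.330509) + (-0.330509) = -1.359172
H' = -(-1.359172) = 1.359172 ≈ 1.3592

1.3592


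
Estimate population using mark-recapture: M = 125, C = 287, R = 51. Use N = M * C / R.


N = M * C / R = 125 * 287 / 51 = 35875 / 51 = 703.43 ≈ 703

703 individuals


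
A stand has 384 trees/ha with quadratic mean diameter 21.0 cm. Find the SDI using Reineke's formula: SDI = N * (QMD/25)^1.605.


QMD/25 = 21.0/25 = 0.84
(0.84)^1.605 = exp(1.605 * ln(0.84)) = exp(1.605 * (-0.174353)) = exp(-0.279837) = 0.755907
SDI = 384 * 0.755907 = 290.268 ≈ 290

290


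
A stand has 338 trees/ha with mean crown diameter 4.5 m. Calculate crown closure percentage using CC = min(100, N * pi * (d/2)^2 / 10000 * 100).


(d/2)^2 = (4.5/2)^2 = 2.25^2 = 5.0625
Crown area = 3.141593 * 5.0625 = 15.9043 m^2
N * area / 10000 * 100 = 338 * 15.9043 / 10000 * 100 = 53.7565
CC = min(100, 53.7565) = 53.7565 ≈ 53.8%

53.8%


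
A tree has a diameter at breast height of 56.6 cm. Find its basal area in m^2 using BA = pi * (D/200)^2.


D/200 = 56.6/200 = 0.283 m
(D/200)^2 = 0.283^2 = 0.080089
BA = 3.141593 * 0.080089 = 0.251607 ≈ 0.2516 m^2

0.2516 m^2


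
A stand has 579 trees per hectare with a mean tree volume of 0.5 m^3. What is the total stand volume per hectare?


V_stand = 579 * 0.5 = 289.5 m^3/ha

289.5 m^3/ha


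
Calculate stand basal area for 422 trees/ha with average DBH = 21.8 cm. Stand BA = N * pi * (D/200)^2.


(D/200)^2 = (21.8/200)^2 = 0.109^2 = 0.011881
Individual BA = 3.141593 * 0.011881 = 0.0373253 m^2
Stand BA = 422 * 0.0373253 = 15.7513 ≈ 15.75 m^2/ha

15.75 m^2/ha


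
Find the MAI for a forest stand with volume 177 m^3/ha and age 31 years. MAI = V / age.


MAI = 177 / 31 = 5.7097 ≈ 5.71 m^3/ha/yr

5.71 m^3/ha/yr


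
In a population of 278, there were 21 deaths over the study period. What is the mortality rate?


Mortality rate = 21 / 278 = 0.075540 ≈ 0.0755

0.0755


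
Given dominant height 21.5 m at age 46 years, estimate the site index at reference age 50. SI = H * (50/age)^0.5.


50/46 = 1.08696
(1.08696)^0.5 = 1.04257
SI = 21.5 * 1.04257 = 22.4153 ≈ 22.4 m

22.4 m


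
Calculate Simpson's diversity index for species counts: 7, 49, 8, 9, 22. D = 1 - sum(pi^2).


Total N = 7 + 49 + 8 + 9 + 22 = 95
Per-species terms:
  p = 7/95 = 0.073684; p^2 = 0.073684^2 = 0.005429
  p = 49/95 = 0.515789; p^2 = 0.515789^2 = 0.266038
  p = 8/95 = 0.084211; p^2 = 0.084211^2 = 0.007091
  p = 9/95 = 0.094737; p^2 = 0.094737^2 = 0.008975
  p = 22/95 = 0.231579; p^2 = 0.231579^2 = 0.053629
sum(p^2) = 0.005429 + 0.266038 + 0.007091 + 0.008975 + 0.053629 = 0.341162
D = 1 - 0.341162 = 0.658838 ≈ 0.6588

0.6588


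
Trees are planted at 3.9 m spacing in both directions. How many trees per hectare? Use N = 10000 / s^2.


N = 10000 / 3.9^2 = 10000 / 15.21 = 657.462 ≈ 657 trees/ha

657 trees/ha


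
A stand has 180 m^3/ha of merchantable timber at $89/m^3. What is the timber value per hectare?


Value = 180 * 89 = $16020/ha

$16020/ha


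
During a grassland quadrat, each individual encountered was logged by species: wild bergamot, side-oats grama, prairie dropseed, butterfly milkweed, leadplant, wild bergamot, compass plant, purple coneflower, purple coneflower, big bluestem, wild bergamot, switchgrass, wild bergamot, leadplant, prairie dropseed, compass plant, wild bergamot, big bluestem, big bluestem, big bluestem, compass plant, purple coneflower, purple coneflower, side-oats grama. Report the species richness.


Total individuals logged = 24
Distinct species (count of individuals): wild bergamot (5), side-oats grama (2), prairie dropseed (2), butterfly milkweed (1), leadplant (2), compass plant (3), purple coneflower (4), big bluestem (4), switchgrass (1)
Species richness = number of distinct species = 9

9


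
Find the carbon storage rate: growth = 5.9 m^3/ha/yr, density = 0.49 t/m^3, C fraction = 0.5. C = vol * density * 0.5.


C = 5.9 * 0.49 * 0.5 = 1.4455 ≈ 1.45 t C/ha/yr

1.45 t C/ha/yr


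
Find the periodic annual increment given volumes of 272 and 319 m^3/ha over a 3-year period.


PAI = (V2 - V1) / period = (319 - 272) / 3 = 47 / 3 = 15.6667 ≈ 15.67 m^3/ha/yr

15.67 m^3/ha/yr


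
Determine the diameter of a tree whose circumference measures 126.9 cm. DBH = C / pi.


DBH = C / pi = 126.9 / 3.141593 = 40.3935 ≈ 40.39 cm

40.39 cm


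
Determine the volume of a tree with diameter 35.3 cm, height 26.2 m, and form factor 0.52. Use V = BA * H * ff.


(D/200)^2 = (35.3/200)^2 = 0.1765^2 = 0.03115225
BA = 3.141593 * 0.03115225 = 0.0978677 m^2
V = 0.0978677 * 26.2 * 0.52 = 1.33335 ≈ 1.333 m^3

1.333 m^3


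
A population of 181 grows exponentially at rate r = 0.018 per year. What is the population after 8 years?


r*t = 0.018 * 8 = 0.144
exp(0.144) = 1.15488
N = 181 * 1.15488 = 209.033 ≈ 209

209


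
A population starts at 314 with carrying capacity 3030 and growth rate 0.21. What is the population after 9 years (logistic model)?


(K - N0)/N0 = (3030 - 314)/314 = 2716/314 = 8.64968
r*t = 0.21 * 9 = 1.89; exp(-1.89) = 0.151072
8.64968 * 0.151072 = 1.30672
1 + 1.30672 = 2.30672
N = 3030 / 2.30672 = 1313.55 ≈ 1314

1314


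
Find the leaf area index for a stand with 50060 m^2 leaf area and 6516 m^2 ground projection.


LAI = 50060 / 6516 = 7.6826 ≈ 7.68

7.68


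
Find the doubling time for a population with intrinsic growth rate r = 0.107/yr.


td = ln(2) / 0.107 = 0.693147 / 0.107 = 6.47801 ≈ 6.5 years

6.5 years


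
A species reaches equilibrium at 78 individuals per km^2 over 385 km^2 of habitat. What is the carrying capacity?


K = 78 * 385 = 30030 individuals

30030 individuals


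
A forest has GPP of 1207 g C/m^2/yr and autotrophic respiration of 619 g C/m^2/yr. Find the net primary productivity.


NPP = GPP - Ra = 1207 - 619 = 588 g C/m^2/yr

588 g C/m^2/yr


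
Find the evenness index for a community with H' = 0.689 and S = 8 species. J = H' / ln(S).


ln(8) = 2.07944
J = H' / ln(S) = 0.689 / 2.07944 = 0.331339 ≈ 0.3313

0.3313


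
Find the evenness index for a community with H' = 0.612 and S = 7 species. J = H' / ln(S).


ln(7) = 1.94591
J = H' / ln(S) = 0.612 / 1.94591 = 0.314506 ≈ 0.3145

0.3145


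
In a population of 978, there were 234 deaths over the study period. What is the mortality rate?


Mortality rate = 234 / 978 = 0.239264 ≈ 0.2393

0.2393


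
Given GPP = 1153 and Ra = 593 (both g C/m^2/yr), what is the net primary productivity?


NPP = GPP - Ra = 1153 - 593 = 560 g C/m^2/yr

560 g C/m^2/yr


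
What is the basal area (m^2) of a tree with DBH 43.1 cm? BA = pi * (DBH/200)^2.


D/200 = 43.1/200 = 0.2155 m
(D/200)^2 = 0.2155^2 = 0.04644025
BA = 3.141593 * 0.04644025 = 0.145896 ≈ 0.1459 m^2

0.1459 m^2


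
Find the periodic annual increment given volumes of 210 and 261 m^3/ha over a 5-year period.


PAI = (V2 - V1) / period = (261 - 210) / 5 = 51 / 5 = 10.20 m^3/ha/yr

10.20 m^3/ha/yr


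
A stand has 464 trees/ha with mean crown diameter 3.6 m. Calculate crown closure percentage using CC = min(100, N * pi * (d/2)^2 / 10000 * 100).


(d/2)^2 = (3.6/2)^2 = 1.8^2 = 3.24
Crown area = 3.141593 * 3.24 = 10.1788 m^2
N * area / 10000 * 100 = 464 * 10.1788 / 10000 * 100 = 47.2296
CC = min(100, 47.2296) = 47.2296 ≈ 47.2%

47.2%


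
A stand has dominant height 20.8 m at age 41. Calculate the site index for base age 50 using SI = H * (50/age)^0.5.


50/41 = 1.21951
(1.21951)^0.5 = 1.10431
SI = 20.8 * 1.10431 = 22.9696 ≈ 23.0 m

23.0 m


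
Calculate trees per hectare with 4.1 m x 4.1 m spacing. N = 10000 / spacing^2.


N = 10000 / 4.1^2 = 10000 / 16.81 = 594.884 ≈ 595 trees/ha

595 trees/ha


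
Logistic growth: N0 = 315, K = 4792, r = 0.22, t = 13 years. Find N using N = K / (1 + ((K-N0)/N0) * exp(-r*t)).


(K - N0)/N0 = (4792 - 315)/315 = 4477/315 = 14.2127
r*t = 0.22 * 13 = 2.86; exp(-2.86) = 0.0572688
14.2127 * 0.0572688 = 0.813944
1 + 0.813944 = 1.81394
N = 4792 / 1.81394 = 2641.76 ≈ 2642

2642


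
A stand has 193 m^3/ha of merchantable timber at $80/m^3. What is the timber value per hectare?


Value = 193 * 80 = $15440/ha

$15440/ha


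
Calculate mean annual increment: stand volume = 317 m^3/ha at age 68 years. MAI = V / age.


MAI = 317 / 68 = 4.6618 ≈ 4.66 m^3/ha/yr

4.66 m^3/ha/yr


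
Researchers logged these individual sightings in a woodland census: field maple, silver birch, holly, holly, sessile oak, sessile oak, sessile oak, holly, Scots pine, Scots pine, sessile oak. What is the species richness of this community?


Total individuals logged = 11
Distinct species (count of individuals): field maple (1), silver birch (1), holly (3), sessile oak (4), Scots pine (2)
Species richness = number of distinct species = 5

5


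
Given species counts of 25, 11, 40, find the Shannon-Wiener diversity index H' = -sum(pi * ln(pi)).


Total N = 25 + 11 + 40 = 76
Per-species terms:
  p = 25/76 = 0.328947; ln(p) = -1.111859; p*ln(p) = 0.328947 * (-1.111859) = -0.365743
  p = 11/76 = 0.144737; ln(p) = -1.932837; p*ln(p) = 0.144737 * (-1.932837) = -0.279753
  p = 40/76 = 0.526316; ln(p) = -0.641853; p*ln(p) = 0.526316 * (-0.641853) = -0.337818
sum(p*ln(p)) = (-0.365743) + (-0.279753) + (-0.337818) = -0.983314
H' = -(-0.983314) = 0.983314 ≈ 0.9833

0.9833


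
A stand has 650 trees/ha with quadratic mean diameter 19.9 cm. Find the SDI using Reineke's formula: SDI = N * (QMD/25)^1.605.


QMD/25 = 19.9/25 = 0.796
(0.796)^1.605 = exp(1.605 * ln(0.796)) = exp(1.605 * (-0.228156)) = exp(-0.366190) = 0.693371
SDI = 650 * 0.693371 = 450.691 ≈ 451

451


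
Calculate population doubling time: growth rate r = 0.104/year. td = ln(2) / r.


td = ln(2) / 0.104 = 0.693147 / 0.104 = 6.66488 ≈ 6.7 years

6.7 years


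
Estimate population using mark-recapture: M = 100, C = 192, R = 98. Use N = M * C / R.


N = M * C / R = 100 * 192 / 98 = 19200 / 98 = 195.92 ≈ 196

196 individuals


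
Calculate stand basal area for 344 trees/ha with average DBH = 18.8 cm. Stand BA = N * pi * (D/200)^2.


(D/200)^2 = (18.8/200)^2 = 0.094^2 = 0.008836
Individual BA = 3.141593 * 0.008836 = 0.0277591 m^2
Stand BA = 344 * 0.0277591 = 9.54913 ≈ 9.55 m^2/ha

9.55 m^2/ha


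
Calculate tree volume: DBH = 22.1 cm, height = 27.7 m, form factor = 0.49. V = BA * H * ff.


(D/200)^2 = (22.1/200)^2 = 0.1105^2 = 0.01221025
BA = 3.141593 * 0.01221025 = 0.0383596 m^2
V = 0.0383596 * 27.7 * 0.49 = 0.520655 ≈ 0.521 m^3

0.521 m^3


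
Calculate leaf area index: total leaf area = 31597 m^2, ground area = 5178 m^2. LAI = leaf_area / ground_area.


LAI = 31597 / 5178 = 6.1022 ≈ 6.10

6.10


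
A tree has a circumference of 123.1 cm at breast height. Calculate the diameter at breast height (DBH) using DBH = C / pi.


DBH = C / pi = 123.1 / 3.141593 = 39.1839 ≈ 39.18 cm

39.18 cm


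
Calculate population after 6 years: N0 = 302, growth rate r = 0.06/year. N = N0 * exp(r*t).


r*t = 0.06 * 6 = 0.36
exp(0.36) = 1.43333
N = 302 * 1.43333 = 432.866 ≈ 433

433


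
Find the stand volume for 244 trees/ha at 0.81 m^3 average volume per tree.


V_stand = 244 * 0.81 = 197.64 ≈ 197.6 m^3/ha

197.6 m^3/ha
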